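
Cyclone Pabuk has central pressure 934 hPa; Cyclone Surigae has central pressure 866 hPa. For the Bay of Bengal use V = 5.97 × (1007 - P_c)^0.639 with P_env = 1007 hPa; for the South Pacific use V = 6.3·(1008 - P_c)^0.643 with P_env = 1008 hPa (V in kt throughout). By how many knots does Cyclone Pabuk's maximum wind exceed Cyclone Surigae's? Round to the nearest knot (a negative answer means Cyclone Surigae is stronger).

Cyclone Pabuk: ΔP = 73; V ≈ 5.97 × 73^0.639 ≈ 92.61 kt.
Cyclone Surigae: ΔP = 142; V ≈ 6.3 × 142^0.643 ≈ 152.50 kt.
Difference ≈ 92.61 − 152.50 = -59.89 → -60 kt.

-60 kt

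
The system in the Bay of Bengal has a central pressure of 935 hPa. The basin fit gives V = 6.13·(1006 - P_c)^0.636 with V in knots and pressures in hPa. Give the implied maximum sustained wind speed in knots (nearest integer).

92 kt

ΔP = 1006 − 935 = 71 hPa.
71^0.636 ≈ 15.045.
V ≈ 6.13 × 15.045 ≈ 92.2 kt.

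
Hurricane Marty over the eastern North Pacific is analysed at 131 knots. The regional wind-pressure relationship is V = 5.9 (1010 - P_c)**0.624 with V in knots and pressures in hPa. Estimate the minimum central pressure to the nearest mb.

ΔP = (V / 5.9)^(1/0.624) = (131/5.9)^1.603.
131/5.9 = 22.203; 22.203^1.603 ≈ 143.79 mb.
P_c = 1010 − 143.79 = 866.21 ≈ 866 mb.

866 mb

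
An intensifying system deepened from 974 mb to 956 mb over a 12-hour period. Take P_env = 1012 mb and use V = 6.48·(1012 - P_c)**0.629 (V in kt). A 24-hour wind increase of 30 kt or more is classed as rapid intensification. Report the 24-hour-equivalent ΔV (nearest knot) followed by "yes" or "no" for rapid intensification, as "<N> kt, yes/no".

V₁: ΔP = 38, V ≈ 6.48 × 38^0.629 ≈ 63.86 kt.
V₂: ΔP = 56, V ≈ 6.48 × 56^0.629 ≈ 81.51 kt.
ΔV over 12 h = 17.65 kt → 24 h equivalent = 17.65 × 24/12 ≈ 35.30 kt.
35 kt ≥ 30 kt ⇒ rapid intensification.

35 kt, yes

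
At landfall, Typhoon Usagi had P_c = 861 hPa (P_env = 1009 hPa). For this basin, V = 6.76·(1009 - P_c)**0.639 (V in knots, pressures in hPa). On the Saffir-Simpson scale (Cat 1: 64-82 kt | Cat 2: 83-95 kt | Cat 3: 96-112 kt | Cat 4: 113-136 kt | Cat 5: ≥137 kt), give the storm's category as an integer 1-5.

ΔP = 1009 − 861 = 148 hPa.
V ≈ 6.76 × 148^0.639 = 6.76 × 24.37 ≈ 165 kt.
165 kt falls in the Category 5 band.

5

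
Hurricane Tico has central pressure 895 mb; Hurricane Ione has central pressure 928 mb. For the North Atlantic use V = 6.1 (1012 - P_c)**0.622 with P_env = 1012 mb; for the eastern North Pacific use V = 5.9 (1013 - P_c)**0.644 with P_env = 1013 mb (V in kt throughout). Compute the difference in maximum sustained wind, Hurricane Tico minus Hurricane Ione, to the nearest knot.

15 kt

Hurricane Tico: ΔP = 117; V ≈ 6.1 × 117^0.622 ≈ 117.96 kt.
Hurricane Ione: ΔP = 85; V ≈ 5.9 × 85^0.644 ≈ 103.13 kt.
Difference ≈ 117.96 − 103.13 = 14.83 → 15 kt.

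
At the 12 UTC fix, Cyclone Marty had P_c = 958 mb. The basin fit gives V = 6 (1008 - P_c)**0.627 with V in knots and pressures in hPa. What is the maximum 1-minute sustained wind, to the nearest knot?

70 kt

ΔP = 1008 − 958 = 50 mb.
50^0.627 ≈ 11.621.
V ≈ 6 × 11.621 ≈ 69.7 kt.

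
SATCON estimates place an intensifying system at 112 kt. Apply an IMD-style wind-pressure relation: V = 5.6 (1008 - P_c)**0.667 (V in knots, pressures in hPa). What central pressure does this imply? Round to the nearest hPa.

919 hPa

ΔP = (V / 5.6)^(1/0.667) = (112/5.6)^1.499.
112/5.6 = 20.000; 20.000^1.499 ≈ 89.24 hPa.
P_c = 1008 − 89.24 = 918.76 ≈ 919 hPa.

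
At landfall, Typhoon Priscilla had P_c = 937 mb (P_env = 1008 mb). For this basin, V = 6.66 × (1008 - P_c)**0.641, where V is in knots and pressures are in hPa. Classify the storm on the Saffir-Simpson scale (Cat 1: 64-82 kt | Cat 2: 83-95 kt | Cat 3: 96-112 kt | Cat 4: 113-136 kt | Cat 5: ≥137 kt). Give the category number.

ΔP = 1008 − 937 = 71 mb.
V ≈ 6.66 × 71^0.641 = 6.66 × 15.37 ≈ 102 kt.
102 kt falls in the Category 3 band.

3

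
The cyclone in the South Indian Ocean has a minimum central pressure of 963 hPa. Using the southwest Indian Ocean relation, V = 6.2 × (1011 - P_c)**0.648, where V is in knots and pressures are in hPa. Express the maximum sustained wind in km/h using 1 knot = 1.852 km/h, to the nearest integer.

141 km/h

ΔP = 1011 − 963 = 48 hPa.
V ≈ 6.2 × 48^0.648 = 6.2 × 12.287 ≈ 76.179 kt.
76.179 × 1.852 ≈ 141.08 km/h → 141 km/h.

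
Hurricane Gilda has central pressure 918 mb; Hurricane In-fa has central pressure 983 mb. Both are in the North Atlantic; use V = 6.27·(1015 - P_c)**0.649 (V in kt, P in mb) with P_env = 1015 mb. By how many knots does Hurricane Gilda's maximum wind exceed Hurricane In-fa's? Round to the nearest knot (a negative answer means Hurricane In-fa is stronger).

63 kt

Hurricane Gilda: ΔP = 97; V ≈ 6.27 × 97^0.649 ≈ 122.09 kt.
Hurricane In-fa: ΔP = 32; V ≈ 6.27 × 32^0.649 ≈ 59.44 kt.
Difference ≈ 122.09 − 59.44 = 62.65 → 63 kt.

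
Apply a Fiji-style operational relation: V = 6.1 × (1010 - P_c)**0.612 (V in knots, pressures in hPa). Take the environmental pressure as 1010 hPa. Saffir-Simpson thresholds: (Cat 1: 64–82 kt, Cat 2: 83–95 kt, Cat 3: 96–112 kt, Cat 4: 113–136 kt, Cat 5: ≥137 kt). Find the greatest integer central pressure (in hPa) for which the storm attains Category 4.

892 hPa

Category 4 begins at V = 113 kt.
Required ΔP = (113/6.1)^(1/0.612) = 18.525^1.634 ≈ 117.89 hPa.
P_c ≤ 1010 − 117.89 = 892.11, so the highest integer P_c is 892 hPa.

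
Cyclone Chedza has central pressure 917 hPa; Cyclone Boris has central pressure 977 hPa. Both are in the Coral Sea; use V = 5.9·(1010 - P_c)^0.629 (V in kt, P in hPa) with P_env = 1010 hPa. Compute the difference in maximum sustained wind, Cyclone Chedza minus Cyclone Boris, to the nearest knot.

Cyclone Chedza: ΔP = 93; V ≈ 5.9 × 93^0.629 ≈ 102.10 kt.
Cyclone Boris: ΔP = 33; V ≈ 5.9 × 33^0.629 ≈ 53.21 kt.
Difference ≈ 102.10 − 53.21 = 48.89 → 49 kt.

49 kt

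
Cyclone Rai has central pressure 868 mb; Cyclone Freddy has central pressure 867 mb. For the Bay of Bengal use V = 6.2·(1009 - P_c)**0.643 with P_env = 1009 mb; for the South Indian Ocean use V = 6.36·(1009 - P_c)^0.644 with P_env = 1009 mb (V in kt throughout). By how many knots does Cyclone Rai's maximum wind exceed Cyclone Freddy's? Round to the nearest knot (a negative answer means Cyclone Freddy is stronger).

Cyclone Rai: ΔP = 141; V ≈ 6.2 × 141^0.643 ≈ 149.40 kt.
Cyclone Freddy: ΔP = 142; V ≈ 6.36 × 142^0.644 ≈ 154.71 kt.
Difference ≈ 149.40 − 154.71 = -5.31 → -5 kt.

-5 kt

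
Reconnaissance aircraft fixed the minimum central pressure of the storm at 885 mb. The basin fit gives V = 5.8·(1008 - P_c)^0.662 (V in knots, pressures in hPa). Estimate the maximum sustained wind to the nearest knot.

140 kt

ΔP = 1008 − 885 = 123 mb.
123^0.662 ≈ 24.183.
V ≈ 5.8 × 24.183 ≈ 140.3 kt.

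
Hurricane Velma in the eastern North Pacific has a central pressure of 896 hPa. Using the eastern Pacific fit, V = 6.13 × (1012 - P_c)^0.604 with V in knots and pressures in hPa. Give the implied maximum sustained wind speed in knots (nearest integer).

108 kt

ΔP = 1012 − 896 = 116 hPa.
116^0.604 ≈ 17.658.
V ≈ 6.13 × 17.658 ≈ 108.2 kt.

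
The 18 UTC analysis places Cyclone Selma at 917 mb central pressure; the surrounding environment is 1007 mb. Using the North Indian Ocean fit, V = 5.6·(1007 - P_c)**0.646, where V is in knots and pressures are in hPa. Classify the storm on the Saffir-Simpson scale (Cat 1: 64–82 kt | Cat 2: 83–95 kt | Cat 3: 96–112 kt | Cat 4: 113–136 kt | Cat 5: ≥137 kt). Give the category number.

ΔP = 1007 − 917 = 90 mb.
V ≈ 5.6 × 90^0.646 = 5.6 × 18.30 ≈ 102 kt.
102 kt falls in the Category 3 band.

3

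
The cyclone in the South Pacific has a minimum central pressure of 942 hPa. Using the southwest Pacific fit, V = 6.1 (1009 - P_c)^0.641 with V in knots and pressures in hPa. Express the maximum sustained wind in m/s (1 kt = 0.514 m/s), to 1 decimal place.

ΔP = 1009 − 942 = 67 hPa.
V ≈ 6.1 × 67^0.641 = 6.1 × 14.809 ≈ 90.332 kt.
90.332 × 0.514 ≈ 46.43 m/s → 46.4 m/s.

46.4 m/s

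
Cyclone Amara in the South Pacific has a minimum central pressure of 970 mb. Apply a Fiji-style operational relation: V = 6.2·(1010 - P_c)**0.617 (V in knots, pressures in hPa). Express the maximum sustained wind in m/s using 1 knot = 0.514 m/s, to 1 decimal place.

ΔP = 1010 − 970 = 40 mb.
V ≈ 6.2 × 40^0.617 = 6.2 × 9.738 ≈ 60.376 kt.
60.376 × 0.514 ≈ 31.03 m/s → 31.0 m/s.

31.0 m/s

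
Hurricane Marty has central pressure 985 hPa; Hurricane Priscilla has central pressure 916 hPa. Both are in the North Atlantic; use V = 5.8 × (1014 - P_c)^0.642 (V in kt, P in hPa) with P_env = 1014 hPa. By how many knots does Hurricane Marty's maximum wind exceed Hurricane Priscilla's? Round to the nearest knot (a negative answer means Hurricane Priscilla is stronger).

Hurricane Marty: ΔP = 29; V ≈ 5.8 × 29^0.642 ≈ 50.38 kt.
Hurricane Priscilla: ΔP = 98; V ≈ 5.8 × 98^0.642 ≈ 110.10 kt.
Difference ≈ 50.38 − 110.10 = -59.72 → -60 kt.

-60 kt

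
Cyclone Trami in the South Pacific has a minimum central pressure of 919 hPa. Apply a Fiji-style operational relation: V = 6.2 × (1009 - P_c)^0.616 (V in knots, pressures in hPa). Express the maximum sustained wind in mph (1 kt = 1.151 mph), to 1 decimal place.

114.1 mph

ΔP = 1009 − 919 = 90 hPa.
V ≈ 6.2 × 90^0.616 = 6.2 × 15.989 ≈ 99.130 kt.
99.130 × 1.151 ≈ 114.10 mph → 114.1 mph.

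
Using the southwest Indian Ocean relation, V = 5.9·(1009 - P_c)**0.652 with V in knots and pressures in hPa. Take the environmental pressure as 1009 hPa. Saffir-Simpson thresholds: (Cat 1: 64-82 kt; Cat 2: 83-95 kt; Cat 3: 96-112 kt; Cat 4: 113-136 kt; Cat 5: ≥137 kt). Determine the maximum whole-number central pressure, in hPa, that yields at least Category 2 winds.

951 hPa

Category 2 begins at V = 83 kt.
Required ΔP = (83/5.9)^(1/0.652) = 14.068^1.534 ≈ 57.69 hPa.
P_c ≤ 1009 − 57.69 = 951.31, so the highest integer P_c is 951 hPa.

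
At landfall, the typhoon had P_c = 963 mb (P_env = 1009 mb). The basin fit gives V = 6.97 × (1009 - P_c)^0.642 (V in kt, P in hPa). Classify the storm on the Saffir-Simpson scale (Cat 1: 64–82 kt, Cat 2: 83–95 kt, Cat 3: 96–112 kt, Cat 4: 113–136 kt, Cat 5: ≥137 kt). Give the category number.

1

ΔP = 1009 − 963 = 46 mb.
V ≈ 6.97 × 46^0.642 = 6.97 × 11.68 ≈ 81 kt.
81 kt falls in the Category 1 band.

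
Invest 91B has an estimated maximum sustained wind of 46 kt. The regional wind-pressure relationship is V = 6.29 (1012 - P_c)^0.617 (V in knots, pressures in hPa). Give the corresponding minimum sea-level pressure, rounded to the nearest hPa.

ΔP = (V / 6.29)^(1/0.617) = (46/6.29)^1.621.
46/6.29 = 7.313; 7.313^1.621 ≈ 25.15 hPa.
P_c = 1012 − 25.15 = 986.85 ≈ 987 hPa.

987 hPa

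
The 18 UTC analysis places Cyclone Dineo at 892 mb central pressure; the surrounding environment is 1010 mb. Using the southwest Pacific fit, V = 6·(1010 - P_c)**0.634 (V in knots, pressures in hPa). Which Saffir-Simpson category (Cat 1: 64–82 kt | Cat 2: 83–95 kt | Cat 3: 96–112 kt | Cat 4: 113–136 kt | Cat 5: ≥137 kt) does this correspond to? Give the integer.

4

ΔP = 1010 − 892 = 118 mb.
V ≈ 6 × 118^0.634 = 6 × 20.59 ≈ 124 kt.
124 kt falls in the Category 4 band.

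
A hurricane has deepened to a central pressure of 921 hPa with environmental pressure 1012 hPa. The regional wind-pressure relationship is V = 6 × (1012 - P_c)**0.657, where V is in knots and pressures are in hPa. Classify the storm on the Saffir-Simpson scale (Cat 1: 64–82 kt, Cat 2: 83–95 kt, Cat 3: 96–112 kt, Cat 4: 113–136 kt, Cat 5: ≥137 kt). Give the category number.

4

ΔP = 1012 − 921 = 91 hPa.
V ≈ 6 × 91^0.657 = 6 × 19.37 ≈ 116 kt.
116 kt falls in the Category 4 band.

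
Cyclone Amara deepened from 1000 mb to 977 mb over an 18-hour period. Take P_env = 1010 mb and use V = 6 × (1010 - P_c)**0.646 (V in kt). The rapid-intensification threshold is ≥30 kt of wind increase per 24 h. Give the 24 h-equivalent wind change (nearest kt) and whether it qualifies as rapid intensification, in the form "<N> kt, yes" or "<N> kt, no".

V₁: ΔP = 10, V ≈ 6 × 10^0.646 ≈ 26.56 kt.
V₂: ΔP = 33, V ≈ 6 × 33^0.646 ≈ 57.43 kt.
ΔV over 18 h = 30.87 kt → 24 h equivalent = 30.87 × 24/18 ≈ 41.16 kt.
41 kt ≥ 30 kt ⇒ rapid intensification.

41 kt, yes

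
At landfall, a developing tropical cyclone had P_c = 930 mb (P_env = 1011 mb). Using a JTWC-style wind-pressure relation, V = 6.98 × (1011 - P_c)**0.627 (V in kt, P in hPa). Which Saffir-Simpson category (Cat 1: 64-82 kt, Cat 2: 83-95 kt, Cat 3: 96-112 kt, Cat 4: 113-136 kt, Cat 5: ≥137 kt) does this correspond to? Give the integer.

ΔP = 1011 − 930 = 81 mb.
V ≈ 6.98 × 81^0.627 = 6.98 × 15.73 ≈ 110 kt.
110 kt falls in the Category 3 band.

3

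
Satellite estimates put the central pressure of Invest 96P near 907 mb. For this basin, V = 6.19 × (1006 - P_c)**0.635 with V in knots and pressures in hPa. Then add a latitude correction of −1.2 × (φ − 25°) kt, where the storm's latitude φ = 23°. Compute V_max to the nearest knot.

117 kt

ΔP = 1006 − 907 = 99 mb.
99^0.635 ≈ 18.502.
V ≈ 6.19 × 18.502 ≈ 114.5 kt.
Latitude correction: −1.2 × (23 − 25) = 2.4 kt.
Corrected V ≈ 116.9 kt → 117 kt.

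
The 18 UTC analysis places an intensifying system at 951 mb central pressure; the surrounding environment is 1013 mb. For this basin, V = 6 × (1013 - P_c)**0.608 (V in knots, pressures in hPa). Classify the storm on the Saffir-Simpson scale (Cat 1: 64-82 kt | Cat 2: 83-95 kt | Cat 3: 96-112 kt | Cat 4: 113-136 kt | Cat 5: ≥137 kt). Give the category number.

1

ΔP = 1013 − 951 = 62 mb.
V ≈ 6 × 62^0.608 = 6 × 12.30 ≈ 74 kt.
74 kt falls in the Category 1 band.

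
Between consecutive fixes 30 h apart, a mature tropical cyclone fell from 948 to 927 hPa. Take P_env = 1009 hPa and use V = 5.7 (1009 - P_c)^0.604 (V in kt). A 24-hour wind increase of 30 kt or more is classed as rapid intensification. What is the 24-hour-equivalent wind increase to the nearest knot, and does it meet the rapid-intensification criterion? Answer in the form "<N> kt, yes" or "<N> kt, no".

V₁: ΔP = 61, V ≈ 5.7 × 61^0.604 ≈ 68.27 kt.
V₂: ΔP = 82, V ≈ 5.7 × 82^0.604 ≈ 81.62 kt.
ΔV over 30 h = 13.35 kt → 24 h equivalent = 13.35 × 24/30 ≈ 10.68 kt.
11 kt < 30 kt ⇒ not rapid intensification.

11 kt, no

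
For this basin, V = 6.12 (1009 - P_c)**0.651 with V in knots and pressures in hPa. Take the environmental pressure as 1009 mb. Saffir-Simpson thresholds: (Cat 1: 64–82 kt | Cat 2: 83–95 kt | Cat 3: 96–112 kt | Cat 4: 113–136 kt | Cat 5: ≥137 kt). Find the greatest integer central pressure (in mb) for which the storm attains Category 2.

Category 2 begins at V = 83 kt.
Required ΔP = (83/6.12)^(1/0.651) = 13.562^1.536 ≈ 54.87 mb.
P_c ≤ 1009 − 54.87 = 954.13, so the highest integer P_c is 954 mb.

954 mb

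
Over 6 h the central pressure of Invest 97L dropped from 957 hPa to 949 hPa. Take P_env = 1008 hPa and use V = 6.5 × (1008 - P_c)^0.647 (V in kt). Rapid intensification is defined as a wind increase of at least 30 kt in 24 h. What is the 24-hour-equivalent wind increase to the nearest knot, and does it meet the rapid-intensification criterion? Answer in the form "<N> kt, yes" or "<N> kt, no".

V₁: ΔP = 51, V ≈ 6.5 × 51^0.647 ≈ 82.74 kt.
V₂: ΔP = 59, V ≈ 6.5 × 59^0.647 ≈ 90.92 kt.
ΔV over 6 h = 8.18 kt → 24 h equivalent = 8.18 × 24/6 ≈ 32.72 kt.
33 kt ≥ 30 kt ⇒ rapid intensification.

33 kt, yes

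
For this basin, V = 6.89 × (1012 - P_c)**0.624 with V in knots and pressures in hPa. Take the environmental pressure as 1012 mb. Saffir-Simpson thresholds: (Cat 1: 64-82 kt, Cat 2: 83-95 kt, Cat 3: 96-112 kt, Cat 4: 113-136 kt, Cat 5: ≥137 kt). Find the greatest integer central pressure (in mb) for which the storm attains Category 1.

976 mb

Category 1 begins at V = 64 kt.
Required ΔP = (64/6.89)^(1/0.624) = 9.289^1.603 ≈ 35.58 mb.
P_c ≤ 1012 − 35.58 = 976.42, so the highest integer P_c is 976 mb.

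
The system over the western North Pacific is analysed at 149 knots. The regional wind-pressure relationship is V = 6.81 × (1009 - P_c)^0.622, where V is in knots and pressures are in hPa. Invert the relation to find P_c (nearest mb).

ΔP = (V / 6.81)^(1/0.622) = (149/6.81)^1.608.
149/6.81 = 21.880; 21.880^1.608 ≈ 142.69 mb.
P_c = 1009 − 142.69 = 866.31 ≈ 866 mb.

866 mb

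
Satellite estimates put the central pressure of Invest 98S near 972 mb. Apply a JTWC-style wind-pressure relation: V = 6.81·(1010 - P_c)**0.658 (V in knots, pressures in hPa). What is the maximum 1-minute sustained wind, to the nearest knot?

ΔP = 1010 − 972 = 38 mb.
38^0.658 ≈ 10.952.
V ≈ 6.81 × 10.952 ≈ 74.6 kt.

75 kt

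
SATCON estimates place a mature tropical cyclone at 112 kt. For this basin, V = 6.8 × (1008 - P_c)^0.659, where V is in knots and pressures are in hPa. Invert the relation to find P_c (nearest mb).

938 mb

ΔP = (V / 6.8)^(1/0.659) = (112/6.8)^1.517.
112/6.8 = 16.471; 16.471^1.517 ≈ 70.19 mb.
P_c = 1008 − 70.19 = 937.81 ≈ 938 mb.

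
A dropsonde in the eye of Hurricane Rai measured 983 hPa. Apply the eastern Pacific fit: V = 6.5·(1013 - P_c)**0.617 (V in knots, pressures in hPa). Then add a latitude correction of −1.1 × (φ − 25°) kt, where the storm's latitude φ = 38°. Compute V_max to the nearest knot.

ΔP = 1013 − 983 = 30 hPa.
30^0.617 ≈ 8.154.
V ≈ 6.5 × 8.154 ≈ 53.0 kt.
Latitude correction: −1.1 × (38 − 25) = -14.3 kt.
Corrected V ≈ 38.7 kt → 39 kt.

39 kt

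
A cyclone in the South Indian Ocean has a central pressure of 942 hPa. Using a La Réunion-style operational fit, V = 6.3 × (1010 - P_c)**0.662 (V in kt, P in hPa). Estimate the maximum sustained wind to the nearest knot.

103 kt

ΔP = 1010 − 942 = 68 hPa.
68^0.662 ≈ 16.335.
V ≈ 6.3 × 16.335 ≈ 102.9 kt.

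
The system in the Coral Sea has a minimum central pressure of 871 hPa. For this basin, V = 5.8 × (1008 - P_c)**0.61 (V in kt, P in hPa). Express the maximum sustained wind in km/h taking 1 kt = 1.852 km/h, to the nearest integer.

ΔP = 1008 − 871 = 137 hPa.
V ≈ 5.8 × 137^0.61 = 5.8 × 20.109 ≈ 116.635 kt.
116.635 × 1.852 ≈ 216.01 km/h → 216 km/h.

216 km/h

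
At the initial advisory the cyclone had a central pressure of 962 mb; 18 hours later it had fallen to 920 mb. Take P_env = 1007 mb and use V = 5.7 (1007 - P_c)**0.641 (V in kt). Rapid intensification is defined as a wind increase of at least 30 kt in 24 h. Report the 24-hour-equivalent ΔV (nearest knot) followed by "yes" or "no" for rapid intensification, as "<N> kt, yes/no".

V₁: ΔP = 45, V ≈ 5.7 × 45^0.641 ≈ 65.40 kt.
V₂: ΔP = 87, V ≈ 5.7 × 87^0.641 ≈ 99.79 kt.
ΔV over 18 h = 34.39 kt → 24 h equivalent = 34.39 × 24/18 ≈ 45.85 kt.
46 kt ≥ 30 kt ⇒ rapid intensification.

46 kt, yes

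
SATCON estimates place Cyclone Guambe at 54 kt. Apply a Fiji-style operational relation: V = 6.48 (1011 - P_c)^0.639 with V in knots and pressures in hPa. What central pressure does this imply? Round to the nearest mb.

ΔP = (V / 6.48)^(1/0.639) = (54/6.48)^1.565.
54/6.48 = 8.333; 8.333^1.565 ≈ 27.61 mb.
P_c = 1011 − 27.61 = 983.39 ≈ 983 mb.

983 mb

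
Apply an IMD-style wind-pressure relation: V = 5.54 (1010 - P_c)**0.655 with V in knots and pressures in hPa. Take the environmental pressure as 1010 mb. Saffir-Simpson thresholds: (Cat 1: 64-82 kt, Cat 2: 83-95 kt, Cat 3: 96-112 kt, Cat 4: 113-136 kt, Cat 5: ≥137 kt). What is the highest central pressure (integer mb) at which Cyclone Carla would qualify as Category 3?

932 mb

Category 3 begins at V = 96 kt.
Required ΔP = (96/5.54)^(1/0.655) = 17.329^1.527 ≈ 77.85 mb.
P_c ≤ 1010 − 77.85 = 932.15, so the highest integer P_c is 932 mb.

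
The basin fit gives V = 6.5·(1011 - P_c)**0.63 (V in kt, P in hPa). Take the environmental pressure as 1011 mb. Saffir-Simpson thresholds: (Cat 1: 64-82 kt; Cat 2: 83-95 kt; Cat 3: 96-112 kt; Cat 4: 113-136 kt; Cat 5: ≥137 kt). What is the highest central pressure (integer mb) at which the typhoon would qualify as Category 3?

939 mb

Category 3 begins at V = 96 kt.
Required ΔP = (96/6.5)^(1/0.63) = 14.769^1.587 ≈ 71.80 mb.
P_c ≤ 1011 − 71.80 = 939.20, so the highest integer P_c is 939 mb.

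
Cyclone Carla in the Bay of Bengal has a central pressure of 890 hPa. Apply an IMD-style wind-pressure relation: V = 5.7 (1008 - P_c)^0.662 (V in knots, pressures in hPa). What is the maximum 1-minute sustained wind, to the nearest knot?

134 kt

ΔP = 1008 − 890 = 118 hPa.
118^0.662 ≈ 23.528.
V ≈ 5.7 × 23.528 ≈ 134.1 kt.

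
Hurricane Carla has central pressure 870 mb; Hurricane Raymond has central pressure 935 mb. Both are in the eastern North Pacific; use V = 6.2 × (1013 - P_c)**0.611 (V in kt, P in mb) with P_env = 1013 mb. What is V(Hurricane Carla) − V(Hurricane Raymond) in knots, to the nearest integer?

40 kt

Hurricane Carla: ΔP = 143; V ≈ 6.2 × 143^0.611 ≈ 128.62 kt.
Hurricane Raymond: ΔP = 78; V ≈ 6.2 × 78^0.611 ≈ 88.81 kt.
Difference ≈ 128.62 − 88.81 = 39.81 → 40 kt.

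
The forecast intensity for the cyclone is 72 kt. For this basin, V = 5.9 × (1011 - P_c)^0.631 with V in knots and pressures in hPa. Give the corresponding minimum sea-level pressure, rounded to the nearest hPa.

ΔP = (V / 5.9)^(1/0.631) = (72/5.9)^1.585.
72/5.9 = 12.203; 12.203^1.585 ≈ 52.70 hPa.
P_c = 1011 − 52.70 = 958.30 ≈ 958 hPa.

958 hPa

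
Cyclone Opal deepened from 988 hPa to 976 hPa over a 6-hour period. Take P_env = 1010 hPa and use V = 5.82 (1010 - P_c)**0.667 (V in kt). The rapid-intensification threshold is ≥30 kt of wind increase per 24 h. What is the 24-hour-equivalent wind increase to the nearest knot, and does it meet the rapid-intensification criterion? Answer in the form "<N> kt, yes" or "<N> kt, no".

62 kt, yes

V₁: ΔP = 22, V ≈ 5.82 × 22^0.667 ≈ 45.74 kt.
V₂: ΔP = 34, V ≈ 5.82 × 34^0.667 ≈ 61.15 kt.
ΔV over 6 h = 15.41 kt → 24 h equivalent = 15.41 × 24/6 ≈ 61.64 kt.
62 kt ≥ 30 kt ⇒ rapid intensification.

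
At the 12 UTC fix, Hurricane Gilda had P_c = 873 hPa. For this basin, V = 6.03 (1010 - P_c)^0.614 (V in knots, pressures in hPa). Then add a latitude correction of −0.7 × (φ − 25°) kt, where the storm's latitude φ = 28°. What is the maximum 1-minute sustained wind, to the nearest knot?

ΔP = 1010 − 873 = 137 hPa.
137^0.614 ≈ 20.509.
V ≈ 6.03 × 20.509 ≈ 123.7 kt.
Latitude correction: −0.7 × (28 − 25) = -2.1 kt.
Corrected V ≈ 121.6 kt → 122 kt.

122 kt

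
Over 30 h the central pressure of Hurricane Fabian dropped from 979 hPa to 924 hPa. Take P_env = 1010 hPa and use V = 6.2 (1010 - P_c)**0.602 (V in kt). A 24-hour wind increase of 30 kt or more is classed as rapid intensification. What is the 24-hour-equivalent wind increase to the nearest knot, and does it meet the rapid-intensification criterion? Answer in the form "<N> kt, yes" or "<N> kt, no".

V₁: ΔP = 31, V ≈ 6.2 × 31^0.602 ≈ 49.00 kt.
V₂: ΔP = 86, V ≈ 6.2 × 86^0.602 ≈ 90.56 kt.
ΔV over 30 h = 41.56 kt → 24 h equivalent = 41.56 × 24/30 ≈ 33.25 kt.
33 kt ≥ 30 kt ⇒ rapid intensification.

33 kt, yes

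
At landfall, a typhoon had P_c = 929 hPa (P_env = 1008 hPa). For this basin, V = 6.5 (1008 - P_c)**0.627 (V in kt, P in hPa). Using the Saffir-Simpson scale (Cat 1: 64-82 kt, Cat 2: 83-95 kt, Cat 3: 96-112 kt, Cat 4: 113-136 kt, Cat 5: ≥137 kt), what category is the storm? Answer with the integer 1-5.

3

ΔP = 1008 − 929 = 79 hPa.
V ≈ 6.5 × 79^0.627 = 6.5 × 15.48 ≈ 101 kt.
101 kt falls in the Category 3 band.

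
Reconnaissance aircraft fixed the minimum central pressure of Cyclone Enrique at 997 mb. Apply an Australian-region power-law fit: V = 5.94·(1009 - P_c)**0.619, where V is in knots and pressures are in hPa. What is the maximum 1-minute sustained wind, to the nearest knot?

28 kt

ΔP = 1009 − 997 = 12 mb.
12^0.619 ≈ 4.656.
V ≈ 5.94 × 4.656 ≈ 27.7 kt.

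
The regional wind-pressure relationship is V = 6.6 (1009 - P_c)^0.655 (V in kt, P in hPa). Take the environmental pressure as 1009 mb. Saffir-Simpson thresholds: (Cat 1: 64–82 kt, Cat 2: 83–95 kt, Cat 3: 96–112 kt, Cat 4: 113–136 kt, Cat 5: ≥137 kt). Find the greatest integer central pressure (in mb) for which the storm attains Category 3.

949 mb

Category 3 begins at V = 96 kt.
Required ΔP = (96/6.6)^(1/0.655) = 14.545^1.527 ≈ 59.59 mb.
P_c ≤ 1009 − 59.59 = 949.41, so the highest integer P_c is 949 mb.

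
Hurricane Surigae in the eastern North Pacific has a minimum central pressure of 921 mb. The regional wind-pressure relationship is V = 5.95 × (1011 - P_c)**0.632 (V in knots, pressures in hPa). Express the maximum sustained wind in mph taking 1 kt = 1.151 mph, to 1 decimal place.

ΔP = 1011 − 921 = 90 mb.
V ≈ 5.95 × 90^0.632 = 5.95 × 17.182 ≈ 102.235 kt.
102.235 × 1.151 ≈ 117.67 mph → 117.7 mph.

117.7 mph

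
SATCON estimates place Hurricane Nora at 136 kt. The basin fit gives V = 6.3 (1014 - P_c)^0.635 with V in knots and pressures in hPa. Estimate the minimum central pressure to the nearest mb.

888 mb

ΔP = (V / 6.3)^(1/0.635) = (136/6.3)^1.575.
136/6.3 = 21.587; 21.587^1.575 ≈ 126.21 mb.
P_c = 1014 − 126.21 = 887.79 ≈ 888 mb.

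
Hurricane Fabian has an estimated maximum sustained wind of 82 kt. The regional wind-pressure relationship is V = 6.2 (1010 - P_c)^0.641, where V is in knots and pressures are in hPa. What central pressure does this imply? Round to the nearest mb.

954 mb

ΔP = (V / 6.2)^(1/0.641) = (82/6.2)^1.560.
82/6.2 = 13.226; 13.226^1.560 ≈ 56.17 mb.
P_c = 1010 − 56.17 = 953.83 ≈ 954 mb.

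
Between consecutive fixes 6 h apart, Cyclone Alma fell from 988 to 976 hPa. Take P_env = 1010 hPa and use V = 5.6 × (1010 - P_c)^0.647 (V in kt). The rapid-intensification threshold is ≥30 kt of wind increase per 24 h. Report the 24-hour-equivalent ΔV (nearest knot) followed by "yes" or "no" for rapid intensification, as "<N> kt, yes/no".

54 kt, yes

V₁: ΔP = 22, V ≈ 5.6 × 22^0.647 ≈ 41.37 kt.
V₂: ΔP = 34, V ≈ 5.6 × 34^0.647 ≈ 54.83 kt.
ΔV over 6 h = 13.46 kt → 24 h equivalent = 13.46 × 24/6 ≈ 53.84 kt.
54 kt ≥ 30 kt ⇒ rapid intensification.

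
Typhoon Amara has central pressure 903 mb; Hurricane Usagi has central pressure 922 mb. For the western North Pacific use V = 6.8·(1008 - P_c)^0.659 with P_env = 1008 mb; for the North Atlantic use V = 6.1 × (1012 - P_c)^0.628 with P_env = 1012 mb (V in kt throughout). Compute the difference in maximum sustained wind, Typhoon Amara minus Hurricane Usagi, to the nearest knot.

Typhoon Amara: ΔP = 105; V ≈ 6.8 × 105^0.659 ≈ 146.04 kt.
Hurricane Usagi: ΔP = 90; V ≈ 6.1 × 90^0.628 ≈ 102.94 kt.
Difference ≈ 146.04 − 102.94 = 43.10 → 43 kt.

43 kt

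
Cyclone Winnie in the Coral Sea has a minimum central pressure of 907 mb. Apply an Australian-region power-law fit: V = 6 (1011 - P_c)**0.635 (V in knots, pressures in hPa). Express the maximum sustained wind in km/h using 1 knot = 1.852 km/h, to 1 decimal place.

ΔP = 1011 − 907 = 104 mb.
V ≈ 6 × 104^0.635 = 6 × 19.090 ≈ 114.543 kt.
114.543 × 1.852 ≈ 212.13 km/h → 212.1 km/h.

212.1 km/h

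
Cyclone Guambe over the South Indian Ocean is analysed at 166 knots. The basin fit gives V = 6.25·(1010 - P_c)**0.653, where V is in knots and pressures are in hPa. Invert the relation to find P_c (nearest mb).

ΔP = (V / 6.25)^(1/0.653) = (166/6.25)^1.531.
166/6.25 = 26.560; 26.560^1.531 ≈ 151.72 mb.
P_c = 1010 − 151.72 = 858.28 ≈ 858 mb.

858 mb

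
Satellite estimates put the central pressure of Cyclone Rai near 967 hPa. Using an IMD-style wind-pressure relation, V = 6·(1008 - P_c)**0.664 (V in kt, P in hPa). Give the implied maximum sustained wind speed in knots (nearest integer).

71 kt

ΔP = 1008 − 967 = 41 hPa.
41^0.664 ≈ 11.773.
V ≈ 6 × 11.773 ≈ 70.6 kt.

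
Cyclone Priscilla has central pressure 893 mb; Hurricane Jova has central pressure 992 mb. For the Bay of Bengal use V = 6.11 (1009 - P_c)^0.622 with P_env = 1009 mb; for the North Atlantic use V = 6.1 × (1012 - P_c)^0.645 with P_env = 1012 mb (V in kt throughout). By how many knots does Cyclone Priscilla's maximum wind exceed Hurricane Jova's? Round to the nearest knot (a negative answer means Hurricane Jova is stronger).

75 kt

Cyclone Priscilla: ΔP = 116; V ≈ 6.11 × 116^0.622 ≈ 117.53 kt.
Hurricane Jova: ΔP = 20; V ≈ 6.1 × 20^0.645 ≈ 42.12 kt.
Difference ≈ 117.53 − 42.12 = 75.41 → 75 kt.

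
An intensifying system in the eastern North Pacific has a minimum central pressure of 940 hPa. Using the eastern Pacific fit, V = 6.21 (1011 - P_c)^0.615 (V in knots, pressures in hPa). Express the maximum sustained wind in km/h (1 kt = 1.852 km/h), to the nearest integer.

158 km/h

ΔP = 1011 − 940 = 71 hPa.
V ≈ 6.21 × 71^0.615 = 6.21 × 13.757 ≈ 85.431 kt.
85.431 × 1.852 ≈ 158.22 km/h → 158 km/h.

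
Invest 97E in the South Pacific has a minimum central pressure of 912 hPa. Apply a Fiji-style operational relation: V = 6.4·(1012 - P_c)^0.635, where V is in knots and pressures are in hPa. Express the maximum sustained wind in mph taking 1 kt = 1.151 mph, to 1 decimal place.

137.2 mph

ΔP = 1012 − 912 = 100 hPa.
V ≈ 6.4 × 100^0.635 = 6.4 × 18.621 ≈ 119.174 kt.
119.174 × 1.151 ≈ 137.17 mph → 137.2 mph.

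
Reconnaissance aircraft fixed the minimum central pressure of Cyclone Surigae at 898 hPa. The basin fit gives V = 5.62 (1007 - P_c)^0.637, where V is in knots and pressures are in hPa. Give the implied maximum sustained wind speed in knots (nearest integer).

112 kt

ΔP = 1007 − 898 = 109 hPa.
109^0.637 ≈ 19.854.
V ≈ 5.62 × 19.854 ≈ 111.6 kt.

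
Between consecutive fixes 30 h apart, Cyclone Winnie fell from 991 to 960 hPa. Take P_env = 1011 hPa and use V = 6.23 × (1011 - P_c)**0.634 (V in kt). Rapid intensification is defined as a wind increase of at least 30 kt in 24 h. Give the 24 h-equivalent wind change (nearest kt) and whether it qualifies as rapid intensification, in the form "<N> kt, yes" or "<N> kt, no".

V₁: ΔP = 20, V ≈ 6.23 × 20^0.634 ≈ 41.62 kt.
V₂: ΔP = 51, V ≈ 6.23 × 51^0.634 ≈ 75.35 kt.
ΔV over 30 h = 33.73 kt → 24 h equivalent = 33.73 × 24/30 ≈ 26.98 kt.
27 kt < 30 kt ⇒ not rapid intensification.

27 kt, no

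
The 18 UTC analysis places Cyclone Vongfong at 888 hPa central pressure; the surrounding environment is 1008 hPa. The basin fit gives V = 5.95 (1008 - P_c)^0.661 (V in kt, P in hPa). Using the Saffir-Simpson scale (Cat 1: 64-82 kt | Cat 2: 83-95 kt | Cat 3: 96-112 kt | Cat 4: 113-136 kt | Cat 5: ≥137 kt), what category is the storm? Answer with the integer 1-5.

5

ΔP = 1008 − 888 = 120 hPa.
V ≈ 5.95 × 120^0.661 = 5.95 × 23.68 ≈ 141 kt.
141 kt falls in the Category 5 band.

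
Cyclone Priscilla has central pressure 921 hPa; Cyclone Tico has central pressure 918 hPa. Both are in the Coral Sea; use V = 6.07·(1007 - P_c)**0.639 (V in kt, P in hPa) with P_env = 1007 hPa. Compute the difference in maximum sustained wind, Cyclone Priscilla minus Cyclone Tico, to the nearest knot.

Cyclone Priscilla: ΔP = 86; V ≈ 6.07 × 86^0.639 ≈ 104.55 kt.
Cyclone Tico: ΔP = 89; V ≈ 6.07 × 89^0.639 ≈ 106.87 kt.
Difference ≈ 104.55 − 106.87 = -2.32 → -2 kt.

-2 kt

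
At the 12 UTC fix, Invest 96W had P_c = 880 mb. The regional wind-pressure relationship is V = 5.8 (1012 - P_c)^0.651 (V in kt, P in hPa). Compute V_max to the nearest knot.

139 kt

ΔP = 1012 − 880 = 132 mb.
132^0.651 ≈ 24.016.
V ≈ 5.8 × 24.016 ≈ 139.3 kt.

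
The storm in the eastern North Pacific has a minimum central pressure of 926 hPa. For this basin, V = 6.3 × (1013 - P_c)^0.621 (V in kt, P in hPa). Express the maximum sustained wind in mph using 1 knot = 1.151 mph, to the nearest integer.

116 mph

ΔP = 1013 − 926 = 87 hPa.
V ≈ 6.3 × 87^0.621 = 6.3 × 16.012 ≈ 100.875 kt.
100.875 × 1.151 ≈ 116.11 mph → 116 mph.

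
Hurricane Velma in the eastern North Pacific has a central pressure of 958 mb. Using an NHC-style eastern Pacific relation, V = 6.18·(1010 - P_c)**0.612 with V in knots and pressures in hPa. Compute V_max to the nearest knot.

ΔP = 1010 − 958 = 52 mb.
52^0.612 ≈ 11.225.
V ≈ 6.18 × 11.225 ≈ 69.4 kt.

69 kt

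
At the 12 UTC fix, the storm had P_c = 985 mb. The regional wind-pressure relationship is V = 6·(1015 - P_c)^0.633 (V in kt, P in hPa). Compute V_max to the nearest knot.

52 kt

ΔP = 1015 − 985 = 30 mb.
30^0.633 ≈ 8.610.
V ≈ 6 × 8.610 ≈ 51.7 kt.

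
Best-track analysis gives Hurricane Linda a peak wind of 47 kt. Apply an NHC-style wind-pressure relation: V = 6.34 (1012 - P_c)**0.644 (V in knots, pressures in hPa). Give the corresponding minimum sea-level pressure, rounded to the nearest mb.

990 mb

ΔP = (V / 6.34)^(1/0.644) = (47/6.34)^1.553.
47/6.34 = 7.413; 7.413^1.553 ≈ 22.44 mb.
P_c = 1012 − 22.44 = 989.56 ≈ 990 mb.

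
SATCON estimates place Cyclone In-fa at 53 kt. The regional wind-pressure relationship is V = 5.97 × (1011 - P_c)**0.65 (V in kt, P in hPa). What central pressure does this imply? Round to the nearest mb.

ΔP = (V / 5.97)^(1/0.65) = (53/5.97)^1.538.
53/5.97 = 8.878; 8.878^1.538 ≈ 28.77 mb.
P_c = 1011 − 28.77 = 982.23 ≈ 982 mb.

982 mb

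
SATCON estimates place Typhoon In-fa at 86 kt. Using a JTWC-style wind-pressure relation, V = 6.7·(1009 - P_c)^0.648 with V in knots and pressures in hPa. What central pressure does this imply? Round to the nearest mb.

958 mb

ΔP = (V / 6.7)^(1/0.648) = (86/6.7)^1.543.
86/6.7 = 12.836; 12.836^1.543 ≈ 51.35 mb.
P_c = 1009 − 51.35 = 957.65 ≈ 958 mb.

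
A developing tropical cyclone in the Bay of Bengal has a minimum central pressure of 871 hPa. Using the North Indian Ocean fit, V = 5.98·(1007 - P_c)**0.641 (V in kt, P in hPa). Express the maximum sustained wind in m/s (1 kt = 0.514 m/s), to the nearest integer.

ΔP = 1007 − 871 = 136 hPa.
V ≈ 5.98 × 136^0.641 = 5.98 × 23.313 ≈ 139.412 kt.
139.412 × 0.514 ≈ 71.66 m/s → 72 m/s.

72 m/s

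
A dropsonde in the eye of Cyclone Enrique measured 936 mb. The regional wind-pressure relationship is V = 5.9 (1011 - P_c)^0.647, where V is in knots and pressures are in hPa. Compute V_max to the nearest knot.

96 kt

ΔP = 1011 − 936 = 75 mb.
75^0.647 ≈ 16.337.
V ≈ 5.9 × 16.337 ≈ 96.4 kt.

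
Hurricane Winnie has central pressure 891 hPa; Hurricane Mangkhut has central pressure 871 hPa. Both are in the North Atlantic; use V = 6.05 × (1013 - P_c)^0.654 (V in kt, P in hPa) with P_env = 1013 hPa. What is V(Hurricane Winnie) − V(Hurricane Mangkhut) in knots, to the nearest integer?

Hurricane Winnie: ΔP = 122; V ≈ 6.05 × 122^0.654 ≈ 140.03 kt.
Hurricane Mangkhut: ΔP = 142; V ≈ 6.05 × 142^0.654 ≈ 154.65 kt.
Difference ≈ 140.03 − 154.65 = -14.62 → -15 kt.

-15 kt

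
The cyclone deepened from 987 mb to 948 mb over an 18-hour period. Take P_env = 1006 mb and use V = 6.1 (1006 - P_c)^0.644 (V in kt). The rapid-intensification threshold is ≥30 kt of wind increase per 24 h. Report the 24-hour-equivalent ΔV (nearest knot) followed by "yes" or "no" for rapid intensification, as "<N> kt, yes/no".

57 kt, yes

V₁: ΔP = 19, V ≈ 6.1 × 19^0.644 ≈ 40.63 kt.
V₂: ΔP = 58, V ≈ 6.1 × 58^0.644 ≈ 83.36 kt.
ΔV over 18 h = 42.73 kt → 24 h equivalent = 42.73 × 24/18 ≈ 56.97 kt.
57 kt ≥ 30 kt ⇒ rapid intensification.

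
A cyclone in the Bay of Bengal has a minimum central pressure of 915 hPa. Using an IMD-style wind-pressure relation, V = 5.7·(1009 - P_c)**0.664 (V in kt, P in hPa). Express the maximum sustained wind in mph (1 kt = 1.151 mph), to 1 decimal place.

ΔP = 1009 − 915 = 94 hPa.
V ≈ 5.7 × 94^0.664 = 5.7 × 20.425 ≈ 116.421 kt.
116.421 × 1.151 ≈ 134.00 mph → 134.0 mph.

134.0 mph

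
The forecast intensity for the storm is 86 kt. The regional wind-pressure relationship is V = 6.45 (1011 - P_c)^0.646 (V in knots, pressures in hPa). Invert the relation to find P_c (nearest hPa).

956 hPa

ΔP = (V / 6.45)^(1/0.646) = (86/6.45)^1.548.
86/6.45 = 13.333; 13.333^1.548 ≈ 55.13 hPa.
P_c = 1011 − 55.13 = 955.87 ≈ 956 hPa.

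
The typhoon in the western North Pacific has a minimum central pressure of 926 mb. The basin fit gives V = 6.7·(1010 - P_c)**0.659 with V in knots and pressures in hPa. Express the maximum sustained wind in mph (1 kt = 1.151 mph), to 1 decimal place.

ΔP = 1010 − 926 = 84 mb.
V ≈ 6.7 × 84^0.659 = 6.7 × 18.540 ≈ 124.215 kt.
124.215 × 1.151 ≈ 142.97 mph → 143.0 mph.

143.0 mph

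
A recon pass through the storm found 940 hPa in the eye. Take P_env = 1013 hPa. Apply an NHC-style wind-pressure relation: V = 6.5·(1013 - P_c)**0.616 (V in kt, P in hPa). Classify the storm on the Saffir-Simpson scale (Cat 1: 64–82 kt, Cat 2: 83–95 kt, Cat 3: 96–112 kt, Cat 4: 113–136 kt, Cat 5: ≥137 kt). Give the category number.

2

ΔP = 1013 − 940 = 73 hPa.
V ≈ 6.5 × 73^0.616 = 6.5 × 14.05 ≈ 91 kt.
91 kt falls in the Category 2 band.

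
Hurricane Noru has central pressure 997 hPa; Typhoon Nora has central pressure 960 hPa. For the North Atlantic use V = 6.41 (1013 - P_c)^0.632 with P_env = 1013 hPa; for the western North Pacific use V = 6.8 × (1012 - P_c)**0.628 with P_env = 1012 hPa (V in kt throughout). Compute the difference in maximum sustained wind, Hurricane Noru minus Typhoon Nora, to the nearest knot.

-44 kt

Hurricane Noru: ΔP = 16; V ≈ 6.41 × 16^0.632 ≈ 36.97 kt.
Typhoon Nora: ΔP = 52; V ≈ 6.8 × 52^0.628 ≈ 81.31 kt.
Difference ≈ 36.97 − 81.31 = -44.34 → -44 kt.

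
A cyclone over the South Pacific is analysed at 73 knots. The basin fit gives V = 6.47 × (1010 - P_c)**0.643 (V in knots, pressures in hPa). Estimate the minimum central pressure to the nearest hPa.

ΔP = (V / 6.47)^(1/0.643) = (73/6.47)^1.555.
73/6.47 = 11.283; 11.283^1.555 ≈ 43.32 hPa.
P_c = 1010 − 43.32 = 966.68 ≈ 967 hPa.

967 hPa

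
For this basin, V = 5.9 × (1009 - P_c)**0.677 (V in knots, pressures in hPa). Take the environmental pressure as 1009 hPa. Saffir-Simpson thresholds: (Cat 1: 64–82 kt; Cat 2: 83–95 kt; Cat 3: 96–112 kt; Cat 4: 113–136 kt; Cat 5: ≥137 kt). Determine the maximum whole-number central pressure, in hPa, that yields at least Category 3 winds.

947 hPa

Category 3 begins at V = 96 kt.
Required ΔP = (96/5.9)^(1/0.677) = 16.271^1.477 ≈ 61.57 hPa.
P_c ≤ 1009 − 61.57 = 947.43, so the highest integer P_c is 947 hPa.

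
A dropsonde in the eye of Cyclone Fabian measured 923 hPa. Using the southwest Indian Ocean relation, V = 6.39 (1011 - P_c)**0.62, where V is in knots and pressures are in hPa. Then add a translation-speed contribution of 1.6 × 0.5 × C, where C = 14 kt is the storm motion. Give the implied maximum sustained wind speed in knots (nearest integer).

114 kt

ΔP = 1011 − 923 = 88 hPa.
88^0.62 ≈ 16.054.
V ≈ 6.39 × 16.054 ≈ 102.6 kt.
Translation term: 1.6 × 0.5 × 14 = 11.2 kt.
Corrected V ≈ 113.8 kt → 114 kt.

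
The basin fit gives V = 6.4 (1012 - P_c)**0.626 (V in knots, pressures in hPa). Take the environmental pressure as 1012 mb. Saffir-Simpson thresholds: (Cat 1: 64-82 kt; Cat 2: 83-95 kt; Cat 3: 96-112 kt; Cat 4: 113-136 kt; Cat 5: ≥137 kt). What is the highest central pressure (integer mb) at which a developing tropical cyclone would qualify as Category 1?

972 mb

Category 1 begins at V = 64 kt.
Required ΔP = (64/6.4)^(1/0.626) = 10.000^1.597 ≈ 39.58 mb.
P_c ≤ 1012 − 39.58 = 972.42, so the highest integer P_c is 972 mb.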